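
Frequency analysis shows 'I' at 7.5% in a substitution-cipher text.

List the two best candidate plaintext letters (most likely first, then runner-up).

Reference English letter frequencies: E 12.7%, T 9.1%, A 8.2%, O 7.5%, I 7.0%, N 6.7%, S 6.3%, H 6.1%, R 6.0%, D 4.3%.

Step 1: Observed frequency of 'I' is 7.5%.
Step 2: Compute distances to each reference frequency and sort:
  O (7.5%): difference = 0.0% <-- BEST
  I (7.0%): difference = 0.5% <-- RUNNER-UP
  A (8.2%): difference = 0.7%
  N (6.7%): difference = 0.8%
  S (6.3%): difference = 1.2%
Step 3: Most likely is 'O' (7.5%, diff 0.0%); second most likely is 'I' (7.0%, diff 0.5%).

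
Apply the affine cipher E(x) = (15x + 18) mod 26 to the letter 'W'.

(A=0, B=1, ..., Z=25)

Step 1: Convert 'W' to number: x = 22.
Step 2: E(22) = (15 * 22 + 18) mod 26 = 348 mod 26 = 10.
Step 3: Convert 10 back to letter: K.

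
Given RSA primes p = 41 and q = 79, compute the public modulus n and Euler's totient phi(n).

Step 1: n = p * q = 41 * 79 = 3239.
Step 2: phi(n) = (p-1)(q-1) = 40 * 78 = 3120.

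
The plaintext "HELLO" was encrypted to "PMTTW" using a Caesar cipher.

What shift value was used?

Step 1: Compare first letters: H (position 7) -> P (position 15).
Step 2: Shift = (15 - 7) mod 26 = 8.
The shift value is 8.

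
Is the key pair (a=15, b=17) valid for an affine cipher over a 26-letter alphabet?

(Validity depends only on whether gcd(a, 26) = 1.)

Step 1: Compute gcd(15, 26).
Step 2: gcd(15, 26) = 1.
Since gcd = 1, 15 is coprime with 26, so it is a valid key.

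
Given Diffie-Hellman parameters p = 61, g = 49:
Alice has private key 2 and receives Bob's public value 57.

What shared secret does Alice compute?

Step 1: s = B^a mod p = 57^2 mod 61.
  57^1 mod 61 = 57
  57^2 mod 61 = (57 * 57) mod 61 = 16
Result: shared secret = 16.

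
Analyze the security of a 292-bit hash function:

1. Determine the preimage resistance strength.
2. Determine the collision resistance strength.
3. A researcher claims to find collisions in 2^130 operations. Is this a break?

Step 1: Preimage resistance requires brute-force of 2^292 operations.
Step 2: Collision resistance (birthday bound) = 2^(292/2) = 2^146.
Step 3: The claimed attack costs 2^130 operations.
Step 4: Since 2^130 < 2^146, the claimed attack beats the generic birthday bound, so collision resistance is broken.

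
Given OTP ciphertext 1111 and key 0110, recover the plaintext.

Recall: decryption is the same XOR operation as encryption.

Step 1: XOR ciphertext with key:
  Ciphertext: 1111
  Key:        0110
  XOR:        1001
Step 2: Plaintext = 1001 = 9 in decimal.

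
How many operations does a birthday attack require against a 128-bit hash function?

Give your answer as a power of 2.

Step 1: The birthday paradox gives collision probability ~50% after sqrt(2^n) = 2^(n/2) hashes.
Step 2: For 128-bit output: 2^(128/2) = 2^64.
Step 3: Approximately 2^64 hash computations needed.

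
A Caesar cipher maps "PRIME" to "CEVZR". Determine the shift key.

Step 1: Compare first letters: P (position 15) -> C (position 2).
Step 2: Shift = (2 - 15) mod 26 = 13.
The shift value is 13.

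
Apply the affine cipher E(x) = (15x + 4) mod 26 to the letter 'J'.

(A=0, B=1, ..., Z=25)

Step 1: Convert 'J' to number: x = 9.
Step 2: E(9) = (15 * 9 + 4) mod 26 = 139 mod 26 = 9.
Step 3: Convert 9 back to letter: J.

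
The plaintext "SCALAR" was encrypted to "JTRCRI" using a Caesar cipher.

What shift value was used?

Step 1: Compare first letters: S (position 18) -> J (position 9).
Step 2: Shift = (9 - 18) mod 26 = 17.
The shift value is 17.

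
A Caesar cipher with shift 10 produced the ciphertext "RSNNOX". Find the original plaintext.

Step 1: Reverse the shift by subtracting 10 from each letter position.
  R (position 17) -> position (17-10) mod 26 = 7 -> H
  S (position 18) -> position (18-10) mod 26 = 8 -> I
  N (position 13) -> position (13-10) mod 26 = 3 -> D
  N (position 13) -> position (13-10) mod 26 = 3 -> D
  O (position 14) -> position (14-10) mod 26 = 4 -> E
  X (position 23) -> position (23-10) mod 26 = 13 -> N
Decrypted message: HIDDEN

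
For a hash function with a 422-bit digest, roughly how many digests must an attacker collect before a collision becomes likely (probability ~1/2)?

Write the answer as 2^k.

Step 1: The birthday paradox gives collision probability ~50% after sqrt(2^n) = 2^(n/2) hashes.
Step 2: For 422-bit output: 2^(422/2) = 2^211.
Step 3: Approximately 2^211 hash computations needed.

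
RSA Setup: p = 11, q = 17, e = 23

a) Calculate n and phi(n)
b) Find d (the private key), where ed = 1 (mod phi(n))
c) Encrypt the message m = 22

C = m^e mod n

Step 1: n = 11 * 17 = 187.
Step 2: phi(n) = (11-1)(17-1) = 10 * 16 = 160.
Step 3: Find d = 23^(-1) mod 160 = 7.
  Verify: 23 * 7 = 161 = 1 (mod 160).
Step 4: C = 22^23 mod 187 = 44.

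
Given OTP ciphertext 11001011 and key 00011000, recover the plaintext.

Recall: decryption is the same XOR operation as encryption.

Step 1: XOR ciphertext with key:
  Ciphertext: 11001011
  Key:        00011000
  XOR:        11010011
Step 2: Plaintext = 11010011 = 211 in decimal.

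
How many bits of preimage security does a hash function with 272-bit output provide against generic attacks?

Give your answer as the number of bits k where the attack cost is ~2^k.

Step 1: The hash has a 272-bit output.
Step 2: Preimage resistance means: given a digest h(x), it should be infeasible to find any input that hashes to it.
With a 272-bit output there are 2^272 possible digests, so a generic brute-force preimage search costs about 2^272 evaluations.
Step 3: Security level = 272 bits.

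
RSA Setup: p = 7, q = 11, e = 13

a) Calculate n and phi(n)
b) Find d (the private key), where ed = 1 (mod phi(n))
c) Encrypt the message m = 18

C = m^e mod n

Step 1: n = 7 * 11 = 77.
Step 2: phi(n) = (7-1)(11-1) = 6 * 10 = 60.
Step 3: Find d = 13^(-1) mod 60 = 37.
  Verify: 13 * 37 = 481 = 1 (mod 60).
Step 4: C = 18^13 mod 77 = 46.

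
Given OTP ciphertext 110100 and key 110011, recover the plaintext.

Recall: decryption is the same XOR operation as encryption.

Step 1: XOR ciphertext with key:
  Ciphertext: 110100
  Key:        110011
  XOR:        000111
Step 2: Plaintext = 000111 = 7 in decimal.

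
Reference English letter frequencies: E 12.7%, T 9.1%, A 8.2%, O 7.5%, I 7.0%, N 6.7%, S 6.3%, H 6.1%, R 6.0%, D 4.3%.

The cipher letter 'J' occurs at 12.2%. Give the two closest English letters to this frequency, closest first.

Step 1: Observed frequency of 'J' is 12.2%.
Step 2: Compute distances to each reference frequency and sort:
  E (12.7%): difference = 0.5% <-- BEST
  T (9.1%): difference = 3.1% <-- RUNNER-UP
  A (8.2%): difference = 4.0%
  O (7.5%): difference = 4.7%
  I (7.0%): difference = 5.2%
Step 3: Most likely is 'E' (12.7%, diff 0.5%); second most likely is 'T' (9.1%, diff 3.1%).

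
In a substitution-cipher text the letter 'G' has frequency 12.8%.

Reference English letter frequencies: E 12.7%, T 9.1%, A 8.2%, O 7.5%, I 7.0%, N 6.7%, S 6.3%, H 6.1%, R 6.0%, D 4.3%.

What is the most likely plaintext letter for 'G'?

Step 1: The observed frequency is 12.8%.
Step 2: Compare with English frequencies:
  E: 12.7% (difference: 0.1%) <-- closest
  T: 9.1% (difference: 3.7%)
  A: 8.2% (difference: 4.6%)
  O: 7.5% (difference: 5.3%)
  I: 7.0% (difference: 5.8%)
  N: 6.7% (difference: 6.1%)
  S: 6.3% (difference: 6.5%)
  H: 6.1% (difference: 6.7%)
  R: 6.0% (difference: 6.8%)
  D: 4.3% (difference: 8.5%)
Step 3: 'G' most likely represents 'E' (frequency 12.7%).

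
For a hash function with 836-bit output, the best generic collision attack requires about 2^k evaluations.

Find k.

Step 1: The hash has a 836-bit output.
Step 2: Collision resistance means it should be infeasible to find any x != y with h(x) = h(y).
By the birthday bound, a generic collision search succeeds after about sqrt(2^836) = 2^(836/2) = 2^418 evaluations.
Step 3: Security level = 418 bits.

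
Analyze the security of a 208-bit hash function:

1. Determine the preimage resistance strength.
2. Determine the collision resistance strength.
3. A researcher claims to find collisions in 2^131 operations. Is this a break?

Step 1: Preimage resistance requires brute-force of 2^208 operations.
Step 2: Collision resistance (birthday bound) = 2^(208/2) = 2^104.
Step 3: The claimed attack costs 2^131 operations.
Step 4: Since 2^131 >= 2^104, the claimed attack is no faster than the generic birthday attack, so this does not break collision resistance.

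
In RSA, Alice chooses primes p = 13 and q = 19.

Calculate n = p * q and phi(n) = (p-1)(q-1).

Step 1: n = p * q = 13 * 19 = 247.
Step 2: phi(n) = (p-1)(q-1) = 12 * 18 = 216.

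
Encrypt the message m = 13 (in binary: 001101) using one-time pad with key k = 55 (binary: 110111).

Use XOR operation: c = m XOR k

Step 1: Write out the XOR operation bit by bit:
  Message: 001101
  Key:     110111
  XOR:     111010
Step 2: Convert to decimal: 111010 = 58.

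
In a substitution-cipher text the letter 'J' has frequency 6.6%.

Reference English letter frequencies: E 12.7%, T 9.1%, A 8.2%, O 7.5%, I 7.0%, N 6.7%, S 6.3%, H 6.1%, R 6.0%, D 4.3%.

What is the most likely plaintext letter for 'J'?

Step 1: The observed frequency is 6.6%.
Step 2: Compare with English frequencies:
  E: 12.7% (difference: 6.1%)
  T: 9.1% (difference: 2.5%)
  A: 8.2% (difference: 1.6%)
  O: 7.5% (difference: 0.9%)
  I: 7.0% (difference: 0.4%)
  N: 6.7% (difference: 0.1%) <-- closest
  S: 6.3% (difference: 0.3%)
  H: 6.1% (difference: 0.5%)
  R: 6.0% (difference: 0.6%)
  D: 4.3% (difference: 2.3%)
Step 3: 'J' most likely represents 'N' (frequency 6.7%).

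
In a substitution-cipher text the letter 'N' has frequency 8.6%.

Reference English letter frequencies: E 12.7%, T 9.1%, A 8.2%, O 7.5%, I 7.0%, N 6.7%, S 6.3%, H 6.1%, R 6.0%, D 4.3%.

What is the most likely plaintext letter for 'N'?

Step 1: The observed frequency is 8.6%.
Step 2: Compare with English frequencies:
  E: 12.7% (difference: 4.1%)
  T: 9.1% (difference: 0.5%)
  A: 8.2% (difference: 0.4%) <-- closest
  O: 7.5% (difference: 1.1%)
  I: 7.0% (difference: 1.6%)
  N: 6.7% (difference: 1.9%)
  S: 6.3% (difference: 2.3%)
  H: 6.1% (difference: 2.5%)
  R: 6.0% (difference: 2.6%)
  D: 4.3% (difference: 4.3%)
Step 3: 'N' most likely represents 'A' (frequency 8.2%).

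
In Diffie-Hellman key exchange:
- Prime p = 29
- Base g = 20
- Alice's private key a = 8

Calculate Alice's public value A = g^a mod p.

Step 1: A = g^a mod p = 20^8 mod 29.
  20^1 mod 29 = 20
  20^2 mod 29 = (20 * 20) mod 29 = 23
  20^3 mod 29 = (23 * 20) mod 29 = 25
  20^4 mod 29 = (25 * 20) mod 29 = 7
  20^5 mod 29 = (7 * 20) mod 29 = 24
  20^6 mod 29 = (24 * 20) mod 29 = 16
  20^7 mod 29 = (16 * 20) mod 29 = 1
  20^8 mod 29 = (1 * 20) mod 29 = 20
Result: A = 20.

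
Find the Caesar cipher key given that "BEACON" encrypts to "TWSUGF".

Step 1: Compare first letters: B (position 1) -> T (position 19).
Step 2: Shift = (19 - 1) mod 26 = 18.
The shift value is 18.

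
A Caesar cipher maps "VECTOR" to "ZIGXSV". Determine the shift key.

Step 1: Compare first letters: V (position 21) -> Z (position 25).
Step 2: Shift = (25 - 21) mod 26 = 4.
The shift value is 4.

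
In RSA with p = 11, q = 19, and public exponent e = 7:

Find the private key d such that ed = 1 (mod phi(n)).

Step 1: n = 11 * 19 = 209.
Step 2: phi(n) = 10 * 18 = 180.
Step 3: Find d such that 7 * d = 1 (mod 180).
Step 4: d = 7^(-1) mod 180 = 103.
Verification: 7 * 103 = 721 = 4 * 180 + 1.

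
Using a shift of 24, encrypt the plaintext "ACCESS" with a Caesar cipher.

Step 1: For each letter, shift forward by 24 positions (mod 26).
  A (position 0) -> position (0+24) mod 26 = 24 -> Y
  C (position 2) -> position (2+24) mod 26 = 0 -> A
  C (position 2) -> position (2+24) mod 26 = 0 -> A
  E (position 4) -> position (4+24) mod 26 = 2 -> C
  S (position 18) -> position (18+24) mod 26 = 16 -> Q
  S (position 18) -> position (18+24) mod 26 = 16 -> Q
Result: YAACQQ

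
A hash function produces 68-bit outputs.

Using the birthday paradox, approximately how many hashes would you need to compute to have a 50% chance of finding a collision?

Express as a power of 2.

Step 1: The birthday paradox gives collision probability ~50% after sqrt(2^n) = 2^(n/2) hashes.
Step 2: For 68-bit output: 2^(68/2) = 2^34.
Step 3: Approximately 2^34 hash computations needed.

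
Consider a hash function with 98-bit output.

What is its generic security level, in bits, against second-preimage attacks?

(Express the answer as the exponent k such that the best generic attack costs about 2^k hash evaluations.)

Step 1: The hash has a 98-bit output.
Step 2: Second-preimage resistance means: given a specific input x, it should be infeasible to find a different y with h(y) = h(x).
With a 98-bit output, a generic search for a second preimage costs about 2^98 evaluations (each trial matches the fixed target with probability 2^-98).
Step 3: Security level = 98 bits.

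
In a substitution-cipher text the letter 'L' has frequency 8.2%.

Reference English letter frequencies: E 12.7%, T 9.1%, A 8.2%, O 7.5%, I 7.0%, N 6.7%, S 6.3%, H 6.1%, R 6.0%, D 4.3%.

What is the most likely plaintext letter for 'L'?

Step 1: The observed frequency is 8.2%.
Step 2: Compare with English frequencies:
  E: 12.7% (difference: 4.5%)
  T: 9.1% (difference: 0.9%)
  A: 8.2% (difference: 0.0%) <-- closest
  O: 7.5% (difference: 0.7%)
  I: 7.0% (difference: 1.2%)
  N: 6.7% (difference: 1.5%)
  S: 6.3% (difference: 1.9%)
  H: 6.1% (difference: 2.1%)
  R: 6.0% (difference: 2.2%)
  D: 4.3% (difference: 3.9%)
Step 3: 'L' most likely represents 'A' (frequency 8.2%).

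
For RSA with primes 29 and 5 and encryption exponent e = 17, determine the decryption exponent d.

Step 1: n = 29 * 5 = 145.
Step 2: phi(n) = 28 * 4 = 112.
Step 3: Find d such that 17 * d = 1 (mod 112).
Step 4: d = 17^(-1) mod 112 = 33.
Verification: 17 * 33 = 561 = 5 * 112 + 1.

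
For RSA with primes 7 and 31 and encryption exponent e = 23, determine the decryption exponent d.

Step 1: n = 7 * 31 = 217.
Step 2: phi(n) = 6 * 30 = 180.
Step 3: Find d such that 23 * d = 1 (mod 180).
Step 4: d = 23^(-1) mod 180 = 47.
Verification: 23 * 47 = 1081 = 6 * 180 + 1.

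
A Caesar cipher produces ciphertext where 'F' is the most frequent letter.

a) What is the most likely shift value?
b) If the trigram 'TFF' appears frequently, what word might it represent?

Step 1: In English, 'E' is the most frequent letter (12.7%).
Step 2: The most frequent ciphertext letter is 'F' (position 5).
Step 3: Shift = (5 - 4) mod 26 = 1.
Step 4: Decrypt 'TFF' by shifting back 1:
  T -> S
  F -> E
  F -> E
Step 5: 'TFF' decrypts to 'SEE'.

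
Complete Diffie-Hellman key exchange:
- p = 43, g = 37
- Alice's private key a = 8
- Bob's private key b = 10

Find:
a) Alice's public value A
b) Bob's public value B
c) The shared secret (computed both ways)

Step 1: A = g^a mod p = 37^8 mod 43 = 36.
Step 2: B = g^b mod p = 37^10 mod 43 = 6.
Step 3: Alice computes s = B^a mod p = 6^8 mod 43 = 36.
Step 4: Bob computes s = A^b mod p = 36^10 mod 43 = 36.
Both sides agree: shared secret = 36.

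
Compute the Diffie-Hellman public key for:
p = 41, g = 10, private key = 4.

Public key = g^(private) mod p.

Step 1: A = g^a mod p = 10^4 mod 41.
  10^1 mod 41 = 10
  10^2 mod 41 = (10 * 10) mod 41 = 18
  10^3 mod 41 = (18 * 10) mod 41 = 16
  10^4 mod 41 = (16 * 10) mod 41 = 37
Result: A = 37.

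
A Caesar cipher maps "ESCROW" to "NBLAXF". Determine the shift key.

Step 1: Compare first letters: E (position 4) -> N (position 13).
Step 2: Shift = (13 - 4) mod 26 = 9.
The shift value is 9.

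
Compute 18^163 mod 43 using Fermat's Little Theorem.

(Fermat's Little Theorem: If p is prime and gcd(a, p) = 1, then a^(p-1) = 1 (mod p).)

Step 1: Since 43 is prime, by Fermat's Little Theorem: 18^42 = 1 (mod 43).
Step 2: Reduce exponent: 163 mod 42 = 37.
Step 3: So 18^163 = 18^37 (mod 43).
Step 4: 18^37 mod 43 = 34.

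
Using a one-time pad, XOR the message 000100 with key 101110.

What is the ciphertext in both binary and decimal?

Step 1: Write out the XOR operation bit by bit:
  Message: 000100
  Key:     101110
  XOR:     101010
Step 2: Convert to decimal: 101010 = 42.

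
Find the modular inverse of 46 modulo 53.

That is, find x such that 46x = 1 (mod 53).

Step 1: We need x such that 46 * x = 1 (mod 53).
Step 2: Using the extended Euclidean algorithm or trial:
  46 * 15 = 690 = 13 * 53 + 1.
Step 3: Since 690 mod 53 = 1, the inverse is x = 15.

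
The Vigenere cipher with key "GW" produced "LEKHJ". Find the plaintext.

Step 1: Extend key: GWGWG
Step 2: Decrypt each letter (c - k) mod 26:
  L(11) - G(6) = (11-6) mod 26 = 5 = F
  E(4) - W(22) = (4-22) mod 26 = 8 = I
  K(10) - G(6) = (10-6) mod 26 = 4 = E
  H(7) - W(22) = (7-22) mod 26 = 11 = L
  J(9) - G(6) = (9-6) mod 26 = 3 = D
Plaintext: FIELD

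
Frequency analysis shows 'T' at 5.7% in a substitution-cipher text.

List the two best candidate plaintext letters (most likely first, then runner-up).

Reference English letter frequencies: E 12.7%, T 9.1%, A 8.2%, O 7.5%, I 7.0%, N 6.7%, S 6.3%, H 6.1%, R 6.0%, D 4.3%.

Step 1: Observed frequency of 'T' is 5.7%.
Step 2: Compute distances to each reference frequency and sort:
  R (6.0%): difference = 0.3% <-- BEST
  H (6.1%): difference = 0.4% <-- RUNNER-UP
  S (6.3%): difference = 0.6%
  N (6.7%): difference = 1.0%
  I (7.0%): difference = 1.3%
Step 3: Most likely is 'R' (6.0%, diff 0.3%); second most likely is 'H' (6.1%, diff 0.4%).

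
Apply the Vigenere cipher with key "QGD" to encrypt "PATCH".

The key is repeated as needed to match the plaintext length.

Step 1: Repeat key to match plaintext length:
  Plaintext: PATCH
  Key:       QGDQG
Step 2: Encrypt each letter:
  P(15) + Q(16) = (15+16) mod 26 = 5 = F
  A(0) + G(6) = (0+6) mod 26 = 6 = G
  T(19) + D(3) = (19+3) mod 26 = 22 = W
  C(2) + Q(16) = (2+16) mod 26 = 18 = S
  H(7) + G(6) = (7+6) mod 26 = 13 = N
Ciphertext: FGWSN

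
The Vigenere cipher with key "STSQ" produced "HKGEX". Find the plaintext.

Step 1: Extend key: STSQS
Step 2: Decrypt each letter (c - k) mod 26:
  H(7) - S(18) = (7-18) mod 26 = 15 = P
  K(10) - T(19) = (10-19) mod 26 = 17 = R
  G(6) - S(18) = (6-18) mod 26 = 14 = O
  E(4) - Q(16) = (4-16) mod 26 = 14 = O
  X(23) - S(18) = (23-18) mod 26 = 5 = F
Plaintext: PROOF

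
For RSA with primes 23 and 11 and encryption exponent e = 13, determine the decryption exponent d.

Step 1: n = 23 * 11 = 253.
Step 2: phi(n) = 22 * 10 = 220.
Step 3: Find d such that 13 * d = 1 (mod 220).
Step 4: d = 13^(-1) mod 220 = 17.
Verification: 13 * 17 = 221 = 1 * 220 + 1.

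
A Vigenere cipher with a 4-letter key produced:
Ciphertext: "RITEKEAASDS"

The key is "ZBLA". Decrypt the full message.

Step 1: Key 'ZBLA' has length 4. Extended key: ZBLAZBLAZBL
Step 2: Decrypt each position:
  R(17) - Z(25) = 18 = S
  I(8) - B(1) = 7 = H
  T(19) - L(11) = 8 = I
  E(4) - A(0) = 4 = E
  K(10) - Z(25) = 11 = L
  E(4) - B(1) = 3 = D
  A(0) - L(11) = 15 = P
  A(0) - A(0) = 0 = A
  S(18) - Z(25) = 19 = T
  D(3) - B(1) = 2 = C
  S(18) - L(11) = 7 = H
Plaintext: SHIELDPATCH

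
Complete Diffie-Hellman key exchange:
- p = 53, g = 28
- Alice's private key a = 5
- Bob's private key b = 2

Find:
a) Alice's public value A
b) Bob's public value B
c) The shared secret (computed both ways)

Step 1: A = g^a mod p = 28^5 mod 53 = 49.
Step 2: B = g^b mod p = 28^2 mod 53 = 42.
Step 3: Alice computes s = B^a mod p = 42^5 mod 53 = 16.
Step 4: Bob computes s = A^b mod p = 49^2 mod 53 = 16.
Both sides agree: shared secret = 16.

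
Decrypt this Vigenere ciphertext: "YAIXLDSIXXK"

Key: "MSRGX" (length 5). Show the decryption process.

Step 1: Key 'MSRGX' has length 5. Extended key: MSRGXMSRGXM
Step 2: Decrypt each position:
  Y(24) - M(12) = 12 = M
  A(0) - S(18) = 8 = I
  I(8) - R(17) = 17 = R
  X(23) - G(6) = 17 = R
  L(11) - X(23) = 14 = O
  D(3) - M(12) = 17 = R
  S(18) - S(18) = 0 = A
  I(8) - R(17) = 17 = R
  X(23) - G(6) = 17 = R
  X(23) - X(23) = 0 = A
  K(10) - M(12) = 24 = Y
Plaintext: MIRRORARRAY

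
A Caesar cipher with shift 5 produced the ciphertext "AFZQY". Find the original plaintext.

Step 1: Reverse the shift by subtracting 5 from each letter position.
  A (position 0) -> position (0-5) mod 26 = 21 -> V
  F (position 5) -> position (5-5) mod 26 = 0 -> A
  Z (position 25) -> position (25-5) mod 26 = 20 -> U
  Q (position 16) -> position (16-5) mod 26 = 11 -> L
  Y (position 24) -> position (24-5) mod 26 = 19 -> T
Decrypted message: VAULT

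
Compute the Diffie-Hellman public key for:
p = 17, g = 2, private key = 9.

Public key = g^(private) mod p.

Step 1: A = g^a mod p = 2^9 mod 17.
  2^1 mod 17 = 2
  2^2 mod 17 = (2 * 2) mod 17 = 4
  2^3 mod 17 = (4 * 2) mod 17 = 8
  2^4 mod 17 = (8 * 2) mod 17 = 16
  2^5 mod 17 = (16 * 2) mod 17 = 15
  2^6 mod 17 = (15 * 2) mod 17 = 13
  2^7 mod 17 = (13 * 2) mod 17 = 9
  2^8 mod 17 = (9 * 2) mod 17 = 1
  2^9 mod 17 = (1 * 2) mod 17 = 2
Result: A = 2.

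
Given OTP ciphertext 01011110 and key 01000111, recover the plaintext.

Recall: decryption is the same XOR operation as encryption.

Step 1: XOR ciphertext with key:
  Ciphertext: 01011110
  Key:        01000111
  XOR:        00011001
Step 2: Plaintext = 00011001 = 25 in decimal.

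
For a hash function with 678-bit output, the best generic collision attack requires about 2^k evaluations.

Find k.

Step 1: The hash has a 678-bit output.
Step 2: Collision resistance means it should be infeasible to find any x != y with h(x) = h(y).
By the birthday bound, a generic collision search succeeds after about sqrt(2^678) = 2^(678/2) = 2^339 evaluations.
Step 3: Security level = 339 bits.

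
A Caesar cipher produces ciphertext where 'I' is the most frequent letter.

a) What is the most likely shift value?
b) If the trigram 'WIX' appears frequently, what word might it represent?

Step 1: In English, 'E' is the most frequent letter (12.7%).
Step 2: The most frequent ciphertext letter is 'I' (position 8).
Step 3: Shift = (8 - 4) mod 26 = 4.
Step 4: Decrypt 'WIX' by shifting back 4:
  W -> S
  I -> E
  X -> T
Step 5: 'WIX' decrypts to 'SET'.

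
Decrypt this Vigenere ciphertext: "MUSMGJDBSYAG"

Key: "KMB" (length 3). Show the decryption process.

Step 1: Key 'KMB' has length 3. Extended key: KMBKMBKMBKMB
Step 2: Decrypt each position:
  M(12) - K(10) = 2 = C
  U(20) - M(12) = 8 = I
  S(18) - B(1) = 17 = R
  M(12) - K(10) = 2 = C
  G(6) - M(12) = 20 = U
  J(9) - B(1) = 8 = I
  D(3) - K(10) = 19 = T
  B(1) - M(12) = 15 = P
  S(18) - B(1) = 17 = R
  Y(24) - K(10) = 14 = O
  A(0) - M(12) = 14 = O
  G(6) - B(1) = 5 = F
Plaintext: CIRCUITPROOF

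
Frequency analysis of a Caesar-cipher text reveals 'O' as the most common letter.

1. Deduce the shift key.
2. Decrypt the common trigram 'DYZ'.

Step 1: In English, 'E' is the most frequent letter (12.7%).
Step 2: The most frequent ciphertext letter is 'O' (position 14).
Step 3: Shift = (14 - 4) mod 26 = 10.
Step 4: Decrypt 'DYZ' by shifting back 10:
  D -> T
  Y -> O
  Z -> P
Step 5: 'DYZ' decrypts to 'TOP'.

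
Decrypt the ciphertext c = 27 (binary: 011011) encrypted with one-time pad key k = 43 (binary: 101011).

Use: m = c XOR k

Step 1: XOR ciphertext with key:
  Ciphertext: 011011
  Key:        101011
  XOR:        110000
Step 2: Plaintext = 110000 = 48 in decimal.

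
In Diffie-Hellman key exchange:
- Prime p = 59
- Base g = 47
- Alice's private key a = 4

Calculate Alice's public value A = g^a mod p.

Step 1: A = g^a mod p = 47^4 mod 59.
  47^1 mod 59 = 47
  47^2 mod 59 = (47 * 47) mod 59 = 26
  47^3 mod 59 = (26 * 47) mod 59 = 42
  47^4 mod 59 = (42 * 47) mod 59 = 27
Result: A = 27.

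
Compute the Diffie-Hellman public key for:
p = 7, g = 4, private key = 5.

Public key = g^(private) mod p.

Step 1: A = g^a mod p = 4^5 mod 7.
  4^1 mod 7 = 4
  4^2 mod 7 = (4 * 4) mod 7 = 2
  4^3 mod 7 = (2 * 4) mod 7 = 1
  4^4 mod 7 = (1 * 4) mod 7 = 4
  4^5 mod 7 = (4 * 4) mod 7 = 2
Result: A = 2.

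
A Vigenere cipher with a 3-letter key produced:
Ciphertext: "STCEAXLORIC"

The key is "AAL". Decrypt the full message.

Step 1: Key 'AAL' has length 3. Extended key: AALAALAALAA
Step 2: Decrypt each position:
  S(18) - A(0) = 18 = S
  T(19) - A(0) = 19 = T
  C(2) - L(11) = 17 = R
  E(4) - A(0) = 4 = E
  A(0) - A(0) = 0 = A
  X(23) - L(11) = 12 = M
  L(11) - A(0) = 11 = L
  O(14) - A(0) = 14 = O
  R(17) - L(11) = 6 = G
  I(8) - A(0) = 8 = I
  C(2) - A(0) = 2 = C
Plaintext: STREAMLOGIC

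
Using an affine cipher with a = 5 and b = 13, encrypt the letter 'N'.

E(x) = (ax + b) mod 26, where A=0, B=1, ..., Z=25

Step 1: Convert 'N' to number: x = 13.
Step 2: E(13) = (5 * 13 + 13) mod 26 = 78 mod 26 = 0.
Step 3: Convert 0 back to letter: A.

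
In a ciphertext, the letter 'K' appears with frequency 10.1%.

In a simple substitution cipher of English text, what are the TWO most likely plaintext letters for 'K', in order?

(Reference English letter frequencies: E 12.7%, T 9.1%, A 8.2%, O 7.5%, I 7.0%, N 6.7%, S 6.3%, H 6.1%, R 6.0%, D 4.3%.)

Step 1: Observed frequency of 'K' is 10.1%.
Step 2: Compute distances to each reference frequency and sort:
  T (9.1%): difference = 1.0% <-- BEST
  A (8.2%): difference = 1.9% <-- RUNNER-UP
  E (12.7%): difference = 2.6%
  O (7.5%): difference = 2.6%
  I (7.0%): difference = 3.1%
Step 3: Most likely is 'T' (9.1%, diff 1.0%); second most likely is 'A' (8.2%, diff 1.9%).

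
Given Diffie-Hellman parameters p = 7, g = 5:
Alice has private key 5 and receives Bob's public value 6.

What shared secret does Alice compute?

Step 1: s = B^a mod p = 6^5 mod 7.
  6^1 mod 7 = 6
  6^2 mod 7 = (6 * 6) mod 7 = 1
  6^3 mod 7 = (1 * 6) mod 7 = 6
  6^4 mod 7 = (6 * 6) mod 7 = 1
  6^5 mod 7 = (1 * 6) mod 7 = 6
Result: shared secret = 6.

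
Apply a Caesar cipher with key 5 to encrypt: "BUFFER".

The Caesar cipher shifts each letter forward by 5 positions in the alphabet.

Step 1: For each letter, shift forward by 5 positions (mod 26).
  B (position 1) -> position (1+5) mod 26 = 6 -> G
  U (position 20) -> position (20+5) mod 26 = 25 -> Z
  F (position 5) -> position (5+5) mod 26 = 10 -> K
  F (position 5) -> position (5+5) mod 26 = 10 -> K
  E (position 4) -> position (4+5) mod 26 = 9 -> J
  R (position 17) -> position (17+5) mod 26 = 22 -> W
Result: GZKKJW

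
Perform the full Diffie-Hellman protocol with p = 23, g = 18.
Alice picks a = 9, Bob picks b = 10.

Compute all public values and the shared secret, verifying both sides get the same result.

Step 1: A = g^a mod p = 18^9 mod 23 = 12.
Step 2: B = g^b mod p = 18^10 mod 23 = 9.
Step 3: Alice computes s = B^a mod p = 9^9 mod 23 = 2.
Step 4: Bob computes s = A^b mod p = 12^10 mod 23 = 2.
Both sides agree: shared secret = 2.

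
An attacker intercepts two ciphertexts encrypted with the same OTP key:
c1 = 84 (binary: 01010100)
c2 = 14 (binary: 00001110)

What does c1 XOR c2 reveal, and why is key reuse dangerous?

Step 1: c1 XOR c2 = (m1 XOR k) XOR (m2 XOR k).
Step 2: By XOR associativity/commutativity: = m1 XOR m2 XOR k XOR k = m1 XOR m2.
Step 3: 01010100 XOR 00001110 = 01011010 = 90.
Step 4: The key cancels out! An attacker learns m1 XOR m2 = 90, revealing the relationship between plaintexts.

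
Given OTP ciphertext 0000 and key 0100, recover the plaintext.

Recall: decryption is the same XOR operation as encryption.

Step 1: XOR ciphertext with key:
  Ciphertext: 0000
  Key:        0100
  XOR:        0100
Step 2: Plaintext = 0100 = 4 in decimal.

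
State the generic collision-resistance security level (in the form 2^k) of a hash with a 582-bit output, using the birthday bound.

Step 1: The birthday paradox gives collision probability ~50% after sqrt(2^n) = 2^(n/2) hashes.
Step 2: For 582-bit output: 2^(582/2) = 2^291.
Step 3: Approximately 2^291 hash computations needed.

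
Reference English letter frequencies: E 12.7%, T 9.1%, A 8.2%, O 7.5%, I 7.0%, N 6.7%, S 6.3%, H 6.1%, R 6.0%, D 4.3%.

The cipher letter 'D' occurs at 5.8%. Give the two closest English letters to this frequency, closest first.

Step 1: Observed frequency of 'D' is 5.8%.
Step 2: Compute distances to each reference frequency and sort:
  R (6.0%): difference = 0.2% <-- BEST
  H (6.1%): difference = 0.3% <-- RUNNER-UP
  S (6.3%): difference = 0.5%
  N (6.7%): difference = 0.9%
  I (7.0%): difference = 1.2%
Step 3: Most likely is 'R' (6.0%, diff 0.2%); second most likely is 'H' (6.1%, diff 0.3%).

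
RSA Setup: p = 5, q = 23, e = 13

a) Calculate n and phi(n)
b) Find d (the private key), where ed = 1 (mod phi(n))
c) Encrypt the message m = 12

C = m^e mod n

Step 1: n = 5 * 23 = 115.
Step 2: phi(n) = (5-1)(23-1) = 4 * 22 = 88.
Step 3: Find d = 13^(-1) mod 88 = 61.
  Verify: 13 * 61 = 793 = 1 (mod 88).
Step 4: C = 12^13 mod 115 = 52.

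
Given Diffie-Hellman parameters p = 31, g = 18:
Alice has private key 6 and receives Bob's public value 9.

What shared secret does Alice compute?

Step 1: s = B^a mod p = 9^6 mod 31.
  9^1 mod 31 = 9
  9^2 mod 31 = (9 * 9) mod 31 = 19
  9^3 mod 31 = (19 * 9) mod 31 = 16
  9^4 mod 31 = (16 * 9) mod 31 = 20
  9^5 mod 31 = (20 * 9) mod 31 = 25
  9^6 mod 31 = (25 * 9) mod 31 = 8
Result: shared secret = 8.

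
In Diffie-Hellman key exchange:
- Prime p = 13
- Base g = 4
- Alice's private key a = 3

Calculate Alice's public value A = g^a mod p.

Step 1: A = g^a mod p = 4^3 mod 13.
  4^1 mod 13 = 4
  4^2 mod 13 = (4 * 4) mod 13 = 3
  4^3 mod 13 = (3 * 4) mod 13 = 12
Result: A = 12.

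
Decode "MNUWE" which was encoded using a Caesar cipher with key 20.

Step 1: Reverse the shift by subtracting 20 from each letter position.
  M (position 12) -> position (12-20) mod 26 = 18 -> S
  N (position 13) -> position (13-20) mod 26 = 19 -> T
  U (position 20) -> position (20-20) mod 26 = 0 -> A
  W (position 22) -> position (22-20) mod 26 = 2 -> C
  E (position 4) -> position (4-20) mod 26 = 10 -> K
Decrypted message: STACK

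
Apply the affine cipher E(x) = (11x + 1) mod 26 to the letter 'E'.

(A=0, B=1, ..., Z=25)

Step 1: Convert 'E' to number: x = 4.
Step 2: E(4) = (11 * 4 + 1) mod 26 = 45 mod 26 = 19.
Step 3: Convert 19 back to letter: T.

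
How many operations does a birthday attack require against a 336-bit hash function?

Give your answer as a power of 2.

Step 1: The birthday paradox gives collision probability ~50% after sqrt(2^n) = 2^(n/2) hashes.
Step 2: For 336-bit output: 2^(336/2) = 2^168.
Step 3: Approximately 2^168 hash computations needed.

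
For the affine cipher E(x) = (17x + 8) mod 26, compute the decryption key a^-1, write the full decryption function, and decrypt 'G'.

Step 1: Find a^-1, the modular inverse of 17 mod 26.
Step 2: We need 17 * a^-1 = 1 (mod 26).
Step 3: 17 * 23 = 391 = 15 * 26 + 1, so a^-1 = 23.
Step 4: D(y) = 23(y - 8) mod 26.
Step 5: Apply to 'G' (y = 6): D(6) = 23 * (6 - 8) mod 26 = 23 * -2 mod 26 = 6 -> 'G'.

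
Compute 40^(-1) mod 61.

Step 1: We need x such that 40 * x = 1 (mod 61).
Step 2: Using the extended Euclidean algorithm or trial:
  40 * 29 = 1160 = 19 * 61 + 1.
Step 3: Since 1160 mod 61 = 1, the inverse is x = 29.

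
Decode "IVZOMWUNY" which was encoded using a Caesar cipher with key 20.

Step 1: Reverse the shift by subtracting 20 from each letter position.
  I (position 8) -> position (8-20) mod 26 = 14 -> O
  V (position 21) -> position (21-20) mod 26 = 1 -> B
  Z (position 25) -> position (25-20) mod 26 = 5 -> F
  O (position 14) -> position (14-20) mod 26 = 20 -> U
  M (position 12) -> position (12-20) mod 26 = 18 -> S
  W (position 22) -> position (22-20) mod 26 = 2 -> C
  U (position 20) -> position (20-20) mod 26 = 0 -> A
  N (position 13) -> position (13-20) mod 26 = 19 -> T
  Y (position 24) -> position (24-20) mod 26 = 4 -> E
Decrypted message: OBFUSCATE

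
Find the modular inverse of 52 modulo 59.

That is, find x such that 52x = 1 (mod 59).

Step 1: We need x such that 52 * x = 1 (mod 59).
Step 2: Using the extended Euclidean algorithm or trial:
  52 * 42 = 2184 = 37 * 59 + 1.
Step 3: Since 2184 mod 59 = 1, the inverse is x = 42.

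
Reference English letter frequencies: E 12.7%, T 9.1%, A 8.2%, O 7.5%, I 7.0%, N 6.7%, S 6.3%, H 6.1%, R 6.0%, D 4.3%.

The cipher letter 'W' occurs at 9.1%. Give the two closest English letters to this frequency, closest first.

Step 1: Observed frequency of 'W' is 9.1%.
Step 2: Compute distances to each reference frequency and sort:
  T (9.1%): difference = 0.0% <-- BEST
  A (8.2%): difference = 0.9% <-- RUNNER-UP
  O (7.5%): difference = 1.6%
  I (7.0%): difference = 2.1%
  N (6.7%): difference = 2.4%
Step 3: Most likely is 'T' (9.1%, diff 0.0%); second most likely is 'A' (8.2%, diff 0.9%).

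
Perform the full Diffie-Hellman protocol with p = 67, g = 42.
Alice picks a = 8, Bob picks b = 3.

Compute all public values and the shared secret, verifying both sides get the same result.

Step 1: A = g^a mod p = 42^8 mod 67 = 24.
Step 2: B = g^b mod p = 42^3 mod 67 = 53.
Step 3: Alice computes s = B^a mod p = 53^8 mod 67 = 22.
Step 4: Bob computes s = A^b mod p = 24^3 mod 67 = 22.
Both sides agree: shared secret = 22.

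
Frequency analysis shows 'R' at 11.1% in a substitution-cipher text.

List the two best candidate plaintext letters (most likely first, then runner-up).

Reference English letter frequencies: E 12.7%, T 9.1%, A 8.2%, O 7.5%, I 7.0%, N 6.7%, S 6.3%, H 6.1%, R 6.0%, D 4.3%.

Step 1: Observed frequency of 'R' is 11.1%.
Step 2: Compute distances to each reference frequency and sort:
  E (12.7%): difference = 1.6% <-- BEST
  T (9.1%): difference = 2.0% <-- RUNNER-UP
  A (8.2%): difference = 2.9%
  O (7.5%): difference = 3.6%
  I (7.0%): difference = 4.1%
Step 3: Most likely is 'E' (12.7%, diff 1.6%); second most likely is 'T' (9.1%, diff 2.0%).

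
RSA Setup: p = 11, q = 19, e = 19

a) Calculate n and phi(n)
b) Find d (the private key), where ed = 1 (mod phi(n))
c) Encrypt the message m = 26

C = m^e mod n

Step 1: n = 11 * 19 = 209.
Step 2: phi(n) = (11-1)(19-1) = 10 * 18 = 180.
Step 3: Find d = 19^(-1) mod 180 = 19.
  Verify: 19 * 19 = 361 = 1 (mod 180).
Step 4: C = 26^19 mod 209 = 102.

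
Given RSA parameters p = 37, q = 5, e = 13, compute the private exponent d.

Step 1: n = 37 * 5 = 185.
Step 2: phi(n) = 36 * 4 = 144.
Step 3: Find d such that 13 * d = 1 (mod 144).
Step 4: d = 13^(-1) mod 144 = 133.
Verification: 13 * 133 = 1729 = 12 * 144 + 1.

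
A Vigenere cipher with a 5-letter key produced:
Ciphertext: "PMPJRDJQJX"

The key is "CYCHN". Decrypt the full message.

Step 1: Key 'CYCHN' has length 5. Extended key: CYCHNCYCHN
Step 2: Decrypt each position:
  P(15) - C(2) = 13 = N
  M(12) - Y(24) = 14 = O
  P(15) - C(2) = 13 = N
  J(9) - H(7) = 2 = C
  R(17) - N(13) = 4 = E
  D(3) - C(2) = 1 = B
  J(9) - Y(24) = 11 = L
  Q(16) - C(2) = 14 = O
  J(9) - H(7) = 2 = C
  X(23) - N(13) = 10 = K
Plaintext: NONCEBLOCK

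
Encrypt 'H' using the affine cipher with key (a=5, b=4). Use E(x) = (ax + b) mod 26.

Step 1: Convert 'H' to number: x = 7.
Step 2: E(7) = (5 * 7 + 4) mod 26 = 39 mod 26 = 13.
Step 3: Convert 13 back to letter: N.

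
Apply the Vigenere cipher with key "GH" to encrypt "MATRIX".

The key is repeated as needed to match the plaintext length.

Step 1: Repeat key to match plaintext length:
  Plaintext: MATRIX
  Key:       GHGHGH
Step 2: Encrypt each letter:
  M(12) + G(6) = (12+6) mod 26 = 18 = S
  A(0) + H(7) = (0+7) mod 26 = 7 = H
  T(19) + G(6) = (19+6) mod 26 = 25 = Z
  R(17) + H(7) = (17+7) mod 26 = 24 = Y
  I(8) + G(6) = (8+6) mod 26 = 14 = O
  X(23) + H(7) = (23+7) mod 26 = 4 = E
Ciphertext: SHZYOE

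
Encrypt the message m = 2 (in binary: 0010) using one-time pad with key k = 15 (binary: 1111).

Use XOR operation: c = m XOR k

Step 1: Write out the XOR operation bit by bit:
  Message: 0010
  Key:     1111
  XOR:     1101
Step 2: Convert to decimal: 1101 = 13.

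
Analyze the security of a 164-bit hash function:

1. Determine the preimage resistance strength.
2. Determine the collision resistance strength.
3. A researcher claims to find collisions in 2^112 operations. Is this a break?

Step 1: Preimage resistance requires brute-force of 2^164 operations.
Step 2: Collision resistance (birthday bound) = 2^(164/2) = 2^82.
Step 3: The claimed attack costs 2^112 operations.
Step 4: Since 2^112 >= 2^82, the claimed attack is no faster than the generic birthday attack, so this does not break collision resistance.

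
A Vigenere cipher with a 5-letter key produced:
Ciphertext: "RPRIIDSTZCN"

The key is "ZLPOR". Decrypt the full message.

Step 1: Key 'ZLPOR' has length 5. Extended key: ZLPORZLPORZ
Step 2: Decrypt each position:
  R(17) - Z(25) = 18 = S
  P(15) - L(11) = 4 = E
  R(17) - P(15) = 2 = C
  I(8) - O(14) = 20 = U
  I(8) - R(17) = 17 = R
  D(3) - Z(25) = 4 = E
  S(18) - L(11) = 7 = H
  T(19) - P(15) = 4 = E
  Z(25) - O(14) = 11 = L
  C(2) - R(17) = 11 = L
  N(13) - Z(25) = 14 = O
Plaintext: SECUREHELLO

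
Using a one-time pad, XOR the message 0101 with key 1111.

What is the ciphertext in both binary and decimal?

Step 1: Write out the XOR operation bit by bit:
  Message: 0101
  Key:     1111
  XOR:     1010
Step 2: Convert to decimal: 1010 = 10.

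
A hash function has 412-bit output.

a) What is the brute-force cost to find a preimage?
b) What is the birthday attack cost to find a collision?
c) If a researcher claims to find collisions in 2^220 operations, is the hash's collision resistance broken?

Step 1: Preimage resistance requires brute-force of 2^412 operations.
Step 2: Collision resistance (birthday bound) = 2^(412/2) = 2^206.
Step 3: The claimed attack costs 2^220 operations.
Step 4: Since 2^220 >= 2^206, the claimed attack is no faster than the generic birthday attack, so this does not break collision resistance.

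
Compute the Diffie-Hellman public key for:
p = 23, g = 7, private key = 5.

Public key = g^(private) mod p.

Step 1: A = g^a mod p = 7^5 mod 23.
  7^1 mod 23 = 7
  7^2 mod 23 = (7 * 7) mod 23 = 3
  7^3 mod 23 = (3 * 7) mod 23 = 21
  7^4 mod 23 = (21 * 7) mod 23 = 9
  7^5 mod 23 = (9 * 7) mod 23 = 17
Result: A = 17.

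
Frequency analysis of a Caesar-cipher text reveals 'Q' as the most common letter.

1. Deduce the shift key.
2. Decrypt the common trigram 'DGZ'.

Step 1: In English, 'E' is the most frequent letter (12.7%).
Step 2: The most frequent ciphertext letter is 'Q' (position 16).
Step 3: Shift = (16 - 4) mod 26 = 12.
Step 4: Decrypt 'DGZ' by shifting back 12:
  D -> R
  G -> U
  Z -> N
Step 5: 'DGZ' decrypts to 'RUN'.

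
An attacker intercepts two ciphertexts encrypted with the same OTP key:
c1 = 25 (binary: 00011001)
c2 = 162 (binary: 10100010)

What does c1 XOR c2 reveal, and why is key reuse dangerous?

Step 1: c1 XOR c2 = (m1 XOR k) XOR (m2 XOR k).
Step 2: By XOR associativity/commutativity: = m1 XOR m2 XOR k XOR k = m1 XOR m2.
Step 3: 00011001 XOR 10100010 = 10111011 = 187.
Step 4: The key cancels out! An attacker learns m1 XOR m2 = 187, revealing the relationship between plaintexts.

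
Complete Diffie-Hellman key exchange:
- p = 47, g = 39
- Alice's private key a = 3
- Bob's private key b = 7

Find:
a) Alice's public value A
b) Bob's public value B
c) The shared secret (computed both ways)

Step 1: A = g^a mod p = 39^3 mod 47 = 5.
Step 2: B = g^b mod p = 39^7 mod 47 = 35.
Step 3: Alice computes s = B^a mod p = 35^3 mod 47 = 11.
Step 4: Bob computes s = A^b mod p = 5^7 mod 47 = 11.
Both sides agree: shared secret = 11.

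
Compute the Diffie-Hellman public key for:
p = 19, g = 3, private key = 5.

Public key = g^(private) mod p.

Step 1: A = g^a mod p = 3^5 mod 19.
  3^1 mod 19 = 3
  3^2 mod 19 = (3 * 3) mod 19 = 9
  3^3 mod 19 = (9 * 3) mod 19 = 8
  3^4 mod 19 = (8 * 3) mod 19 = 5
  3^5 mod 19 = (5 * 3) mod 19 = 15
Result: A = 15.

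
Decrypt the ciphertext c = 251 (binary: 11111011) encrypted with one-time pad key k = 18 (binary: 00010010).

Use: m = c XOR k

Step 1: XOR ciphertext with key:
  Ciphertext: 11111011
  Key:        00010010
  XOR:        11101001
Step 2: Plaintext = 11101001 = 233 in decimal.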